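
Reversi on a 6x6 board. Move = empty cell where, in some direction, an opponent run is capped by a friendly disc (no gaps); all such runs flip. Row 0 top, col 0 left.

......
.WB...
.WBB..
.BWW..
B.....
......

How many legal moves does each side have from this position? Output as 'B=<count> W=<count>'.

Answer: B=10 W=7

Derivation:
-- B to move --
(0,0): flips 1 -> legal
(0,1): flips 2 -> legal
(0,2): no bracket -> illegal
(1,0): flips 1 -> legal
(2,0): flips 1 -> legal
(2,4): no bracket -> illegal
(3,0): flips 1 -> legal
(3,4): flips 2 -> legal
(4,1): flips 1 -> legal
(4,2): flips 1 -> legal
(4,3): flips 1 -> legal
(4,4): flips 1 -> legal
B mobility = 10
-- W to move --
(0,1): no bracket -> illegal
(0,2): flips 2 -> legal
(0,3): flips 1 -> legal
(1,3): flips 2 -> legal
(1,4): flips 1 -> legal
(2,0): no bracket -> illegal
(2,4): flips 2 -> legal
(3,0): flips 1 -> legal
(3,4): no bracket -> illegal
(4,1): flips 1 -> legal
(4,2): no bracket -> illegal
(5,0): no bracket -> illegal
(5,1): no bracket -> illegal
W mobility = 7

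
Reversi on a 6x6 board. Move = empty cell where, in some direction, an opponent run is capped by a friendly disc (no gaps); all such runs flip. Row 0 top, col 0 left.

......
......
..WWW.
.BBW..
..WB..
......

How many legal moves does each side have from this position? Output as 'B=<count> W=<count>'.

Answer: B=7 W=6

Derivation:
-- B to move --
(1,1): no bracket -> illegal
(1,2): flips 1 -> legal
(1,3): flips 3 -> legal
(1,4): flips 1 -> legal
(1,5): no bracket -> illegal
(2,1): no bracket -> illegal
(2,5): no bracket -> illegal
(3,4): flips 1 -> legal
(3,5): no bracket -> illegal
(4,1): flips 1 -> legal
(4,4): no bracket -> illegal
(5,1): no bracket -> illegal
(5,2): flips 1 -> legal
(5,3): flips 1 -> legal
B mobility = 7
-- W to move --
(2,0): flips 1 -> legal
(2,1): no bracket -> illegal
(3,0): flips 2 -> legal
(3,4): no bracket -> illegal
(4,0): flips 1 -> legal
(4,1): flips 1 -> legal
(4,4): flips 1 -> legal
(5,2): no bracket -> illegal
(5,3): flips 1 -> legal
(5,4): no bracket -> illegal
W mobility = 6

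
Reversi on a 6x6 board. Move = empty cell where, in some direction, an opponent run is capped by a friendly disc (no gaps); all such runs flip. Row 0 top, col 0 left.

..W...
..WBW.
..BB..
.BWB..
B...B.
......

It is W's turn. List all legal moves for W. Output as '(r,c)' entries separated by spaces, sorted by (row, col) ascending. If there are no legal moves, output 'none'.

Answer: (2,4) (3,0) (3,4)

Derivation:
(0,3): no bracket -> illegal
(0,4): no bracket -> illegal
(1,1): no bracket -> illegal
(2,0): no bracket -> illegal
(2,1): no bracket -> illegal
(2,4): flips 1 -> legal
(3,0): flips 1 -> legal
(3,4): flips 2 -> legal
(3,5): no bracket -> illegal
(4,1): no bracket -> illegal
(4,2): no bracket -> illegal
(4,3): no bracket -> illegal
(4,5): no bracket -> illegal
(5,0): no bracket -> illegal
(5,1): no bracket -> illegal
(5,3): no bracket -> illegal
(5,4): no bracket -> illegal
(5,5): no bracket -> illegal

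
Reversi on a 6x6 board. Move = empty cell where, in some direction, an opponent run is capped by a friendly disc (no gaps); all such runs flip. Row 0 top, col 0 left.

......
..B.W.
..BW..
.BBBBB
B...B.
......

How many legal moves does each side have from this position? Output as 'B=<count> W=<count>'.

Answer: B=3 W=5

Derivation:
-- B to move --
(0,3): no bracket -> illegal
(0,4): no bracket -> illegal
(0,5): flips 2 -> legal
(1,3): flips 1 -> legal
(1,5): no bracket -> illegal
(2,4): flips 1 -> legal
(2,5): no bracket -> illegal
B mobility = 3
-- W to move --
(0,1): flips 1 -> legal
(0,2): no bracket -> illegal
(0,3): no bracket -> illegal
(1,1): no bracket -> illegal
(1,3): no bracket -> illegal
(2,0): no bracket -> illegal
(2,1): flips 1 -> legal
(2,4): no bracket -> illegal
(2,5): no bracket -> illegal
(3,0): no bracket -> illegal
(4,1): flips 1 -> legal
(4,2): no bracket -> illegal
(4,3): flips 1 -> legal
(4,5): flips 1 -> legal
(5,0): no bracket -> illegal
(5,1): no bracket -> illegal
(5,3): no bracket -> illegal
(5,4): no bracket -> illegal
(5,5): no bracket -> illegal
W mobility = 5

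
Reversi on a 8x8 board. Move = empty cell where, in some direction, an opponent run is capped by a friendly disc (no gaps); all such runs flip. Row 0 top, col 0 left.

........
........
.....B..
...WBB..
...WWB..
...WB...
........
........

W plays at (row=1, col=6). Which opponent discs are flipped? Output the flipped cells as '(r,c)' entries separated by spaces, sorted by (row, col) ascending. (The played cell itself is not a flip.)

Answer: (2,5) (3,4)

Derivation:
Dir NW: first cell '.' (not opp) -> no flip
Dir N: first cell '.' (not opp) -> no flip
Dir NE: first cell '.' (not opp) -> no flip
Dir W: first cell '.' (not opp) -> no flip
Dir E: first cell '.' (not opp) -> no flip
Dir SW: opp run (2,5) (3,4) capped by W -> flip
Dir S: first cell '.' (not opp) -> no flip
Dir SE: first cell '.' (not opp) -> no flip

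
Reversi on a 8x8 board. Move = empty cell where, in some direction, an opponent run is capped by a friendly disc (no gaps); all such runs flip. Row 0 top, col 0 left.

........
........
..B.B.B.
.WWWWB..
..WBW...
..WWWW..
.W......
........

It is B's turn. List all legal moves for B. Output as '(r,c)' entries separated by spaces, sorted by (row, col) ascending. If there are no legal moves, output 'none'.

Answer: (2,1) (2,3) (2,5) (3,0) (4,0) (4,1) (4,5) (5,1) (6,2) (6,3) (6,4) (6,5) (6,6) (7,0)

Derivation:
(2,0): no bracket -> illegal
(2,1): flips 1 -> legal
(2,3): flips 1 -> legal
(2,5): flips 1 -> legal
(3,0): flips 4 -> legal
(4,0): flips 1 -> legal
(4,1): flips 1 -> legal
(4,5): flips 1 -> legal
(4,6): no bracket -> illegal
(5,0): no bracket -> illegal
(5,1): flips 2 -> legal
(5,6): no bracket -> illegal
(6,0): no bracket -> illegal
(6,2): flips 5 -> legal
(6,3): flips 1 -> legal
(6,4): flips 3 -> legal
(6,5): flips 1 -> legal
(6,6): flips 3 -> legal
(7,0): flips 2 -> legal
(7,1): no bracket -> illegal
(7,2): no bracket -> illegal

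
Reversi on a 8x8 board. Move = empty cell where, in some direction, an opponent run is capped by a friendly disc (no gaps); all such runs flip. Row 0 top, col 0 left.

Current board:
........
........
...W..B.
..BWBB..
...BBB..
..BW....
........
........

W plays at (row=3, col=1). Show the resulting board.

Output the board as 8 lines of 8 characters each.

Answer: ........
........
...W..B.
.WWWBB..
...BBB..
..BW....
........
........

Derivation:
Place W at (3,1); scan 8 dirs for brackets.
Dir NW: first cell '.' (not opp) -> no flip
Dir N: first cell '.' (not opp) -> no flip
Dir NE: first cell '.' (not opp) -> no flip
Dir W: first cell '.' (not opp) -> no flip
Dir E: opp run (3,2) capped by W -> flip
Dir SW: first cell '.' (not opp) -> no flip
Dir S: first cell '.' (not opp) -> no flip
Dir SE: first cell '.' (not opp) -> no flip
All flips: (3,2)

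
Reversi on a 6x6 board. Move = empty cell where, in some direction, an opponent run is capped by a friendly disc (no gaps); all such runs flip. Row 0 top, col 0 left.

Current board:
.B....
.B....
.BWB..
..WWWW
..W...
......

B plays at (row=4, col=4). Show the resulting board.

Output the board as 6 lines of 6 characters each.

Answer: .B....
.B....
.BBB..
..WBWW
..W.B.
......

Derivation:
Place B at (4,4); scan 8 dirs for brackets.
Dir NW: opp run (3,3) (2,2) capped by B -> flip
Dir N: opp run (3,4), next='.' -> no flip
Dir NE: opp run (3,5), next=edge -> no flip
Dir W: first cell '.' (not opp) -> no flip
Dir E: first cell '.' (not opp) -> no flip
Dir SW: first cell '.' (not opp) -> no flip
Dir S: first cell '.' (not opp) -> no flip
Dir SE: first cell '.' (not opp) -> no flip
All flips: (2,2) (3,3)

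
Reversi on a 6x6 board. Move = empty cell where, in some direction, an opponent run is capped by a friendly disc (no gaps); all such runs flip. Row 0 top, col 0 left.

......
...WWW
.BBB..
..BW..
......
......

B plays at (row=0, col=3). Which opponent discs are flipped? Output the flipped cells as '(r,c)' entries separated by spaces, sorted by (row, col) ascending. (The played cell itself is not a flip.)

Dir NW: edge -> no flip
Dir N: edge -> no flip
Dir NE: edge -> no flip
Dir W: first cell '.' (not opp) -> no flip
Dir E: first cell '.' (not opp) -> no flip
Dir SW: first cell '.' (not opp) -> no flip
Dir S: opp run (1,3) capped by B -> flip
Dir SE: opp run (1,4), next='.' -> no flip

Answer: (1,3)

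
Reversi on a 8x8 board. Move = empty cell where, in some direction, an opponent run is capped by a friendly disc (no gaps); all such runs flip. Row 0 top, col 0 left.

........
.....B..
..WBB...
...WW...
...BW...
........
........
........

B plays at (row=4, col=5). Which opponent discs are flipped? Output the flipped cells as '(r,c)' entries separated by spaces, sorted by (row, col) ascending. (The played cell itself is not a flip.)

Dir NW: opp run (3,4) capped by B -> flip
Dir N: first cell '.' (not opp) -> no flip
Dir NE: first cell '.' (not opp) -> no flip
Dir W: opp run (4,4) capped by B -> flip
Dir E: first cell '.' (not opp) -> no flip
Dir SW: first cell '.' (not opp) -> no flip
Dir S: first cell '.' (not opp) -> no flip
Dir SE: first cell '.' (not opp) -> no flip

Answer: (3,4) (4,4)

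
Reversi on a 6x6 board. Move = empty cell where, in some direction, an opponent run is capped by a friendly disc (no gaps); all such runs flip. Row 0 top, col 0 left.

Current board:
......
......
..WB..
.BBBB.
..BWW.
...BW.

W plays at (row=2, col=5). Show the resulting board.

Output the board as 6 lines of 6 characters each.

Answer: ......
......
..WB.W
.BBBW.
..BWW.
...BW.

Derivation:
Place W at (2,5); scan 8 dirs for brackets.
Dir NW: first cell '.' (not opp) -> no flip
Dir N: first cell '.' (not opp) -> no flip
Dir NE: edge -> no flip
Dir W: first cell '.' (not opp) -> no flip
Dir E: edge -> no flip
Dir SW: opp run (3,4) capped by W -> flip
Dir S: first cell '.' (not opp) -> no flip
Dir SE: edge -> no flip
All flips: (3,4)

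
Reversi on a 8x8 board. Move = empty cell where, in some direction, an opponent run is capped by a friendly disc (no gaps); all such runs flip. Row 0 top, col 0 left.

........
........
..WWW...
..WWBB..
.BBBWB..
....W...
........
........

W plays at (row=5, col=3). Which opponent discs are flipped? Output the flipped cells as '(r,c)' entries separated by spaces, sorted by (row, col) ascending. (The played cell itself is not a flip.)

Answer: (4,3)

Derivation:
Dir NW: opp run (4,2), next='.' -> no flip
Dir N: opp run (4,3) capped by W -> flip
Dir NE: first cell 'W' (not opp) -> no flip
Dir W: first cell '.' (not opp) -> no flip
Dir E: first cell 'W' (not opp) -> no flip
Dir SW: first cell '.' (not opp) -> no flip
Dir S: first cell '.' (not opp) -> no flip
Dir SE: first cell '.' (not opp) -> no flip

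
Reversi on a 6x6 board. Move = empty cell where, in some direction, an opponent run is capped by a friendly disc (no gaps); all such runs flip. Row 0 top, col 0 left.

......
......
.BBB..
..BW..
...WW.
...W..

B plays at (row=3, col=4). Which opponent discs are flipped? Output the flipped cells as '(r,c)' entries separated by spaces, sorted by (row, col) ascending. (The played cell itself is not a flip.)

Dir NW: first cell 'B' (not opp) -> no flip
Dir N: first cell '.' (not opp) -> no flip
Dir NE: first cell '.' (not opp) -> no flip
Dir W: opp run (3,3) capped by B -> flip
Dir E: first cell '.' (not opp) -> no flip
Dir SW: opp run (4,3), next='.' -> no flip
Dir S: opp run (4,4), next='.' -> no flip
Dir SE: first cell '.' (not opp) -> no flip

Answer: (3,3)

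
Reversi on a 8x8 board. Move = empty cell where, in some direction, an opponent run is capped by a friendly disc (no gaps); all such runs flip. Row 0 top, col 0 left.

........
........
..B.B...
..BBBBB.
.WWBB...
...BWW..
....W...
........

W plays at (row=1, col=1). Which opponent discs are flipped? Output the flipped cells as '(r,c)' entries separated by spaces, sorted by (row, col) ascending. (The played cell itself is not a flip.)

Answer: (2,2) (3,3) (4,4)

Derivation:
Dir NW: first cell '.' (not opp) -> no flip
Dir N: first cell '.' (not opp) -> no flip
Dir NE: first cell '.' (not opp) -> no flip
Dir W: first cell '.' (not opp) -> no flip
Dir E: first cell '.' (not opp) -> no flip
Dir SW: first cell '.' (not opp) -> no flip
Dir S: first cell '.' (not opp) -> no flip
Dir SE: opp run (2,2) (3,3) (4,4) capped by W -> flip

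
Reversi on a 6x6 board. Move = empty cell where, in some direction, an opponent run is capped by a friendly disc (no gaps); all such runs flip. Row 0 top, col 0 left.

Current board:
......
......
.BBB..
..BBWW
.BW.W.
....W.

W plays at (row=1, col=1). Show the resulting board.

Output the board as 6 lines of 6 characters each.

Answer: ......
.W....
.BWB..
..BWWW
.BW.W.
....W.

Derivation:
Place W at (1,1); scan 8 dirs for brackets.
Dir NW: first cell '.' (not opp) -> no flip
Dir N: first cell '.' (not opp) -> no flip
Dir NE: first cell '.' (not opp) -> no flip
Dir W: first cell '.' (not opp) -> no flip
Dir E: first cell '.' (not opp) -> no flip
Dir SW: first cell '.' (not opp) -> no flip
Dir S: opp run (2,1), next='.' -> no flip
Dir SE: opp run (2,2) (3,3) capped by W -> flip
All flips: (2,2) (3,3)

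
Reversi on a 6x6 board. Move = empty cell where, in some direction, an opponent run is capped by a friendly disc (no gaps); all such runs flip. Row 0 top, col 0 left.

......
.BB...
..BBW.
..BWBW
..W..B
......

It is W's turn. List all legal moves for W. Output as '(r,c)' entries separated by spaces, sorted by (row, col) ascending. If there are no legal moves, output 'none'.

(0,0): flips 2 -> legal
(0,1): no bracket -> illegal
(0,2): flips 3 -> legal
(0,3): no bracket -> illegal
(1,0): no bracket -> illegal
(1,3): flips 1 -> legal
(1,4): no bracket -> illegal
(2,0): no bracket -> illegal
(2,1): flips 2 -> legal
(2,5): no bracket -> illegal
(3,1): flips 1 -> legal
(4,1): no bracket -> illegal
(4,3): no bracket -> illegal
(4,4): flips 1 -> legal
(5,4): no bracket -> illegal
(5,5): flips 1 -> legal

Answer: (0,0) (0,2) (1,3) (2,1) (3,1) (4,4) (5,5)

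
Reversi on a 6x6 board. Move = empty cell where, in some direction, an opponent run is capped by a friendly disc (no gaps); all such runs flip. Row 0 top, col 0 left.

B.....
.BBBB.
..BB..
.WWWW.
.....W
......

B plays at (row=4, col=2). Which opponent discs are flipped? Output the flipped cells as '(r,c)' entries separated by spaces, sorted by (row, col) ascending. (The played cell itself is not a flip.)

Answer: (3,2)

Derivation:
Dir NW: opp run (3,1), next='.' -> no flip
Dir N: opp run (3,2) capped by B -> flip
Dir NE: opp run (3,3), next='.' -> no flip
Dir W: first cell '.' (not opp) -> no flip
Dir E: first cell '.' (not opp) -> no flip
Dir SW: first cell '.' (not opp) -> no flip
Dir S: first cell '.' (not opp) -> no flip
Dir SE: first cell '.' (not opp) -> no flip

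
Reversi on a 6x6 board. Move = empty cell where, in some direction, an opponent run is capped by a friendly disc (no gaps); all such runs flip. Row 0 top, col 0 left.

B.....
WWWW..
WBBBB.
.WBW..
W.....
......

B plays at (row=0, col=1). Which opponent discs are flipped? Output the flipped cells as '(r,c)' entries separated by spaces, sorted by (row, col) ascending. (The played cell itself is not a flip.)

Answer: (1,1) (1,2)

Derivation:
Dir NW: edge -> no flip
Dir N: edge -> no flip
Dir NE: edge -> no flip
Dir W: first cell 'B' (not opp) -> no flip
Dir E: first cell '.' (not opp) -> no flip
Dir SW: opp run (1,0), next=edge -> no flip
Dir S: opp run (1,1) capped by B -> flip
Dir SE: opp run (1,2) capped by B -> flip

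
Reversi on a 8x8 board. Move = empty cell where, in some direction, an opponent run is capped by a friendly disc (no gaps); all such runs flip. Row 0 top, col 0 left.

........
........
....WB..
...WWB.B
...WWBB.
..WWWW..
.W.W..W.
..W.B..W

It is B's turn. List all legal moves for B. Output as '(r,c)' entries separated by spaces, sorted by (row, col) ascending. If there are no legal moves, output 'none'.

(1,3): flips 1 -> legal
(1,4): no bracket -> illegal
(1,5): no bracket -> illegal
(2,2): no bracket -> illegal
(2,3): flips 2 -> legal
(3,2): flips 2 -> legal
(4,1): flips 2 -> legal
(4,2): flips 2 -> legal
(5,0): no bracket -> illegal
(5,1): no bracket -> illegal
(5,6): no bracket -> illegal
(5,7): no bracket -> illegal
(6,0): no bracket -> illegal
(6,2): flips 2 -> legal
(6,4): flips 1 -> legal
(6,5): flips 1 -> legal
(6,7): no bracket -> illegal
(7,0): flips 4 -> legal
(7,1): no bracket -> illegal
(7,3): no bracket -> illegal
(7,5): no bracket -> illegal
(7,6): no bracket -> illegal

Answer: (1,3) (2,3) (3,2) (4,1) (4,2) (6,2) (6,4) (6,5) (7,0)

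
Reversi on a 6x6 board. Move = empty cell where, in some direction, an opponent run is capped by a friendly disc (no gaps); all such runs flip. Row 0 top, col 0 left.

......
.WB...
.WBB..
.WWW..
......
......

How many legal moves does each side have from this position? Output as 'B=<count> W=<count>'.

Answer: B=9 W=5

Derivation:
-- B to move --
(0,0): flips 1 -> legal
(0,1): no bracket -> illegal
(0,2): no bracket -> illegal
(1,0): flips 1 -> legal
(2,0): flips 1 -> legal
(2,4): no bracket -> illegal
(3,0): flips 1 -> legal
(3,4): no bracket -> illegal
(4,0): flips 1 -> legal
(4,1): flips 1 -> legal
(4,2): flips 1 -> legal
(4,3): flips 1 -> legal
(4,4): flips 1 -> legal
B mobility = 9
-- W to move --
(0,1): no bracket -> illegal
(0,2): flips 2 -> legal
(0,3): flips 1 -> legal
(1,3): flips 3 -> legal
(1,4): flips 1 -> legal
(2,4): flips 2 -> legal
(3,4): no bracket -> illegal
W mobility = 5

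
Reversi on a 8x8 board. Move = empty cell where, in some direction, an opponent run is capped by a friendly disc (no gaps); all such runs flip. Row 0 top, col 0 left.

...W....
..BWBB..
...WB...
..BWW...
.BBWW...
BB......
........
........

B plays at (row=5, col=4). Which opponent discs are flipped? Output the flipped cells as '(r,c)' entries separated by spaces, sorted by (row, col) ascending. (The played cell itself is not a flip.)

Answer: (3,4) (4,3) (4,4)

Derivation:
Dir NW: opp run (4,3) capped by B -> flip
Dir N: opp run (4,4) (3,4) capped by B -> flip
Dir NE: first cell '.' (not opp) -> no flip
Dir W: first cell '.' (not opp) -> no flip
Dir E: first cell '.' (not opp) -> no flip
Dir SW: first cell '.' (not opp) -> no flip
Dir S: first cell '.' (not opp) -> no flip
Dir SE: first cell '.' (not opp) -> no flip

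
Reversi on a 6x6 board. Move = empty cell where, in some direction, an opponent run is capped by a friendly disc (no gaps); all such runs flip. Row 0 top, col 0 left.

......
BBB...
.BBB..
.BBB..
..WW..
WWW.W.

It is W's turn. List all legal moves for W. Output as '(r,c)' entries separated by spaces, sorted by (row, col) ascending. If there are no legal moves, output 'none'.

Answer: (0,2) (1,3) (2,0) (2,4)

Derivation:
(0,0): no bracket -> illegal
(0,1): no bracket -> illegal
(0,2): flips 3 -> legal
(0,3): no bracket -> illegal
(1,3): flips 2 -> legal
(1,4): no bracket -> illegal
(2,0): flips 1 -> legal
(2,4): flips 1 -> legal
(3,0): no bracket -> illegal
(3,4): no bracket -> illegal
(4,0): no bracket -> illegal
(4,1): no bracket -> illegal
(4,4): no bracket -> illegal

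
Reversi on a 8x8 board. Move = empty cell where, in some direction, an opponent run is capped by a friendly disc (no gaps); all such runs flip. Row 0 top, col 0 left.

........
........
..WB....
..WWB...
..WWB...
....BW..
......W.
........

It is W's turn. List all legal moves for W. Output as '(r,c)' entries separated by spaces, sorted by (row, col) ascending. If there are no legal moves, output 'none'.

(1,2): no bracket -> illegal
(1,3): flips 1 -> legal
(1,4): flips 1 -> legal
(2,4): flips 1 -> legal
(2,5): flips 1 -> legal
(3,5): flips 1 -> legal
(4,5): flips 1 -> legal
(5,3): flips 1 -> legal
(6,3): no bracket -> illegal
(6,4): no bracket -> illegal
(6,5): flips 1 -> legal

Answer: (1,3) (1,4) (2,4) (2,5) (3,5) (4,5) (5,3) (6,5)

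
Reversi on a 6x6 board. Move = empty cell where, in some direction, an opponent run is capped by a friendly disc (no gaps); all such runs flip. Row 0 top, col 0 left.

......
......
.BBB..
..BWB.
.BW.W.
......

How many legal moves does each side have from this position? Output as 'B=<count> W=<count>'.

-- B to move --
(2,4): no bracket -> illegal
(3,1): no bracket -> illegal
(3,5): no bracket -> illegal
(4,3): flips 2 -> legal
(4,5): no bracket -> illegal
(5,1): no bracket -> illegal
(5,2): flips 1 -> legal
(5,3): no bracket -> illegal
(5,4): flips 1 -> legal
(5,5): flips 2 -> legal
B mobility = 4
-- W to move --
(1,0): no bracket -> illegal
(1,1): flips 1 -> legal
(1,2): flips 2 -> legal
(1,3): flips 1 -> legal
(1,4): no bracket -> illegal
(2,0): no bracket -> illegal
(2,4): flips 1 -> legal
(2,5): no bracket -> illegal
(3,0): no bracket -> illegal
(3,1): flips 1 -> legal
(3,5): flips 1 -> legal
(4,0): flips 1 -> legal
(4,3): no bracket -> illegal
(4,5): no bracket -> illegal
(5,0): no bracket -> illegal
(5,1): no bracket -> illegal
(5,2): no bracket -> illegal
W mobility = 7

Answer: B=4 W=7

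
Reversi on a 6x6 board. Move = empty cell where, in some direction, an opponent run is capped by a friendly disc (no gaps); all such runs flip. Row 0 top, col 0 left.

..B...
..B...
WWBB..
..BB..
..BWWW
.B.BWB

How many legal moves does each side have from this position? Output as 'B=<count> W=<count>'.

Answer: B=3 W=6

Derivation:
-- B to move --
(1,0): flips 1 -> legal
(1,1): no bracket -> illegal
(3,0): flips 1 -> legal
(3,1): no bracket -> illegal
(3,4): no bracket -> illegal
(3,5): flips 2 -> legal
(5,2): no bracket -> illegal
B mobility = 3
-- W to move --
(0,1): no bracket -> illegal
(0,3): flips 1 -> legal
(1,1): flips 2 -> legal
(1,3): flips 2 -> legal
(1,4): no bracket -> illegal
(2,4): flips 2 -> legal
(3,1): no bracket -> illegal
(3,4): no bracket -> illegal
(4,0): no bracket -> illegal
(4,1): flips 1 -> legal
(5,0): no bracket -> illegal
(5,2): flips 1 -> legal
W mobility = 6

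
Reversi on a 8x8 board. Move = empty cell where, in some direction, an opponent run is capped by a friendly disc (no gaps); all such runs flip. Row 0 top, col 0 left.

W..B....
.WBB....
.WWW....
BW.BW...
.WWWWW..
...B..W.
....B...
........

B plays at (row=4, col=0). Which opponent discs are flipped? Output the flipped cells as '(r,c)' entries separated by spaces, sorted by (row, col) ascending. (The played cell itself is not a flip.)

Answer: (2,2) (3,1)

Derivation:
Dir NW: edge -> no flip
Dir N: first cell 'B' (not opp) -> no flip
Dir NE: opp run (3,1) (2,2) capped by B -> flip
Dir W: edge -> no flip
Dir E: opp run (4,1) (4,2) (4,3) (4,4) (4,5), next='.' -> no flip
Dir SW: edge -> no flip
Dir S: first cell '.' (not opp) -> no flip
Dir SE: first cell '.' (not opp) -> no flip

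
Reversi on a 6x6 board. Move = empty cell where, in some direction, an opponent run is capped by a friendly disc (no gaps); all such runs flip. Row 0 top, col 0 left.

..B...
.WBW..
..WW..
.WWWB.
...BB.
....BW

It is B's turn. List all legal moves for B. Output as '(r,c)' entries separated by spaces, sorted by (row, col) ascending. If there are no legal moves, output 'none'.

Answer: (0,0) (0,3) (1,0) (1,4) (2,0) (2,1) (2,4) (3,0) (4,2)

Derivation:
(0,0): flips 3 -> legal
(0,1): no bracket -> illegal
(0,3): flips 3 -> legal
(0,4): no bracket -> illegal
(1,0): flips 1 -> legal
(1,4): flips 1 -> legal
(2,0): flips 1 -> legal
(2,1): flips 1 -> legal
(2,4): flips 1 -> legal
(3,0): flips 3 -> legal
(4,0): no bracket -> illegal
(4,1): no bracket -> illegal
(4,2): flips 2 -> legal
(4,5): no bracket -> illegal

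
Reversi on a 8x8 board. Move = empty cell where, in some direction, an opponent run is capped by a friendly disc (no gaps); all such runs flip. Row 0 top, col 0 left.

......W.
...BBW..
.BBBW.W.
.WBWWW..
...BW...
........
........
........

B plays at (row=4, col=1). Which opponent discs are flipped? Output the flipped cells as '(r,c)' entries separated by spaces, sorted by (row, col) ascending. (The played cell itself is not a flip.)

Dir NW: first cell '.' (not opp) -> no flip
Dir N: opp run (3,1) capped by B -> flip
Dir NE: first cell 'B' (not opp) -> no flip
Dir W: first cell '.' (not opp) -> no flip
Dir E: first cell '.' (not opp) -> no flip
Dir SW: first cell '.' (not opp) -> no flip
Dir S: first cell '.' (not opp) -> no flip
Dir SE: first cell '.' (not opp) -> no flip

Answer: (3,1)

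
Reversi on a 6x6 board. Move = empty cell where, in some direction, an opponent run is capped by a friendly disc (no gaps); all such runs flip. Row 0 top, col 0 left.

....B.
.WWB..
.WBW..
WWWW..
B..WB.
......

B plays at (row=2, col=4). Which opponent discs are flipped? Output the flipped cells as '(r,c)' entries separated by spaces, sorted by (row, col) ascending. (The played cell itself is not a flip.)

Answer: (2,3)

Derivation:
Dir NW: first cell 'B' (not opp) -> no flip
Dir N: first cell '.' (not opp) -> no flip
Dir NE: first cell '.' (not opp) -> no flip
Dir W: opp run (2,3) capped by B -> flip
Dir E: first cell '.' (not opp) -> no flip
Dir SW: opp run (3,3), next='.' -> no flip
Dir S: first cell '.' (not opp) -> no flip
Dir SE: first cell '.' (not opp) -> no flip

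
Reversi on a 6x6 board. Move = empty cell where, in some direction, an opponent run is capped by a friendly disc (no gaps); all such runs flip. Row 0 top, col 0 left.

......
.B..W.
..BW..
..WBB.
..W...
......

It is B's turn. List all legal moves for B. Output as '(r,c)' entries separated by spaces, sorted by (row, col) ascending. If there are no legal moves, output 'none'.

Answer: (1,2) (1,3) (2,4) (3,1) (5,1) (5,2)

Derivation:
(0,3): no bracket -> illegal
(0,4): no bracket -> illegal
(0,5): no bracket -> illegal
(1,2): flips 1 -> legal
(1,3): flips 1 -> legal
(1,5): no bracket -> illegal
(2,1): no bracket -> illegal
(2,4): flips 1 -> legal
(2,5): no bracket -> illegal
(3,1): flips 1 -> legal
(4,1): no bracket -> illegal
(4,3): no bracket -> illegal
(5,1): flips 1 -> legal
(5,2): flips 2 -> legal
(5,3): no bracket -> illegal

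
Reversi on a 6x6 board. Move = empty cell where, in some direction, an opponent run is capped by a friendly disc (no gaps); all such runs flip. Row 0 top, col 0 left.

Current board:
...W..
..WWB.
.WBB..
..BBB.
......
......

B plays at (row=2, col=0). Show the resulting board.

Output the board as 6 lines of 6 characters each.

Place B at (2,0); scan 8 dirs for brackets.
Dir NW: edge -> no flip
Dir N: first cell '.' (not opp) -> no flip
Dir NE: first cell '.' (not opp) -> no flip
Dir W: edge -> no flip
Dir E: opp run (2,1) capped by B -> flip
Dir SW: edge -> no flip
Dir S: first cell '.' (not opp) -> no flip
Dir SE: first cell '.' (not opp) -> no flip
All flips: (2,1)

Answer: ...W..
..WWB.
BBBB..
..BBB.
......
......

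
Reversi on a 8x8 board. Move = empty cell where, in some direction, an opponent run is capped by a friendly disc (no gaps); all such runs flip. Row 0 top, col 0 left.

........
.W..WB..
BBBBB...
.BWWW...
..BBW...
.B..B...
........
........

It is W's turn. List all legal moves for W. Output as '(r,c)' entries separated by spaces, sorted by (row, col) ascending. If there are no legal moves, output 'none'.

Answer: (0,6) (1,0) (1,2) (1,3) (1,6) (3,0) (4,1) (5,2) (5,3) (6,0) (6,4) (6,5)

Derivation:
(0,4): no bracket -> illegal
(0,5): no bracket -> illegal
(0,6): flips 2 -> legal
(1,0): flips 1 -> legal
(1,2): flips 2 -> legal
(1,3): flips 1 -> legal
(1,6): flips 1 -> legal
(2,5): no bracket -> illegal
(2,6): no bracket -> illegal
(3,0): flips 1 -> legal
(3,5): no bracket -> illegal
(4,0): no bracket -> illegal
(4,1): flips 4 -> legal
(4,5): no bracket -> illegal
(5,0): no bracket -> illegal
(5,2): flips 2 -> legal
(5,3): flips 1 -> legal
(5,5): no bracket -> illegal
(6,0): flips 2 -> legal
(6,1): no bracket -> illegal
(6,2): no bracket -> illegal
(6,3): no bracket -> illegal
(6,4): flips 1 -> legal
(6,5): flips 2 -> legal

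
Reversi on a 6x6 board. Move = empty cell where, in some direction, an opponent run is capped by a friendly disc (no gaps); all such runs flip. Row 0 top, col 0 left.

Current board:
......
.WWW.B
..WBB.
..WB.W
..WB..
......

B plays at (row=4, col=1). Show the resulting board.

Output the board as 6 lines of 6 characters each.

Answer: ......
.WWW.B
..WBB.
..BB.W
.BBB..
......

Derivation:
Place B at (4,1); scan 8 dirs for brackets.
Dir NW: first cell '.' (not opp) -> no flip
Dir N: first cell '.' (not opp) -> no flip
Dir NE: opp run (3,2) capped by B -> flip
Dir W: first cell '.' (not opp) -> no flip
Dir E: opp run (4,2) capped by B -> flip
Dir SW: first cell '.' (not opp) -> no flip
Dir S: first cell '.' (not opp) -> no flip
Dir SE: first cell '.' (not opp) -> no flip
All flips: (3,2) (4,2)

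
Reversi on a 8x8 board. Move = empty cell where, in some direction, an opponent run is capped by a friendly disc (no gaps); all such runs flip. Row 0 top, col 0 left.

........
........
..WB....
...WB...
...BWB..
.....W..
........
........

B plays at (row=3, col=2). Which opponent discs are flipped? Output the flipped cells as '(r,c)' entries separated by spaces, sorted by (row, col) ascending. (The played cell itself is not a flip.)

Answer: (3,3)

Derivation:
Dir NW: first cell '.' (not opp) -> no flip
Dir N: opp run (2,2), next='.' -> no flip
Dir NE: first cell 'B' (not opp) -> no flip
Dir W: first cell '.' (not opp) -> no flip
Dir E: opp run (3,3) capped by B -> flip
Dir SW: first cell '.' (not opp) -> no flip
Dir S: first cell '.' (not opp) -> no flip
Dir SE: first cell 'B' (not opp) -> no flip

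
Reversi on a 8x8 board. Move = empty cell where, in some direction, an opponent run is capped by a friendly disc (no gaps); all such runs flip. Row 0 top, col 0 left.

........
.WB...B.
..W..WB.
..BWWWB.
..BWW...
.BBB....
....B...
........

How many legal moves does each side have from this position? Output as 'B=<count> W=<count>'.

-- B to move --
(0,0): no bracket -> illegal
(0,1): no bracket -> illegal
(0,2): no bracket -> illegal
(1,0): flips 1 -> legal
(1,3): no bracket -> illegal
(1,4): flips 1 -> legal
(1,5): no bracket -> illegal
(2,0): no bracket -> illegal
(2,1): no bracket -> illegal
(2,3): flips 2 -> legal
(2,4): flips 2 -> legal
(3,1): no bracket -> illegal
(4,5): flips 2 -> legal
(4,6): no bracket -> illegal
(5,4): flips 1 -> legal
(5,5): no bracket -> illegal
B mobility = 6
-- W to move --
(0,1): no bracket -> illegal
(0,2): flips 1 -> legal
(0,3): no bracket -> illegal
(0,5): no bracket -> illegal
(0,6): no bracket -> illegal
(0,7): flips 1 -> legal
(1,3): flips 1 -> legal
(1,5): no bracket -> illegal
(1,7): flips 1 -> legal
(2,1): flips 1 -> legal
(2,3): no bracket -> illegal
(2,7): flips 1 -> legal
(3,1): flips 1 -> legal
(3,7): flips 1 -> legal
(4,0): no bracket -> illegal
(4,1): flips 1 -> legal
(4,5): no bracket -> illegal
(4,6): no bracket -> illegal
(4,7): flips 1 -> legal
(5,0): no bracket -> illegal
(5,4): no bracket -> illegal
(5,5): no bracket -> illegal
(6,0): flips 2 -> legal
(6,1): flips 1 -> legal
(6,2): flips 4 -> legal
(6,3): flips 1 -> legal
(6,5): no bracket -> illegal
(7,3): no bracket -> illegal
(7,4): no bracket -> illegal
(7,5): no bracket -> illegal
W mobility = 14

Answer: B=6 W=14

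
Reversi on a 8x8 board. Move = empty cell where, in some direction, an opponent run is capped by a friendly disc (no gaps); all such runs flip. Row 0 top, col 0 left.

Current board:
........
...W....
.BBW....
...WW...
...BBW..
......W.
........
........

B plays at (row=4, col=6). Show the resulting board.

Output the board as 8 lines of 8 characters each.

Place B at (4,6); scan 8 dirs for brackets.
Dir NW: first cell '.' (not opp) -> no flip
Dir N: first cell '.' (not opp) -> no flip
Dir NE: first cell '.' (not opp) -> no flip
Dir W: opp run (4,5) capped by B -> flip
Dir E: first cell '.' (not opp) -> no flip
Dir SW: first cell '.' (not opp) -> no flip
Dir S: opp run (5,6), next='.' -> no flip
Dir SE: first cell '.' (not opp) -> no flip
All flips: (4,5)

Answer: ........
...W....
.BBW....
...WW...
...BBBB.
......W.
........
........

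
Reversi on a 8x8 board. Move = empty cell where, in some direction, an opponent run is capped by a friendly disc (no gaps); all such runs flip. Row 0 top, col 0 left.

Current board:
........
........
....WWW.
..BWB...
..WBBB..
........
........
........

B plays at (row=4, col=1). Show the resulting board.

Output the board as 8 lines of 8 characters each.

Answer: ........
........
....WWW.
..BWB...
.BBBBB..
........
........
........

Derivation:
Place B at (4,1); scan 8 dirs for brackets.
Dir NW: first cell '.' (not opp) -> no flip
Dir N: first cell '.' (not opp) -> no flip
Dir NE: first cell 'B' (not opp) -> no flip
Dir W: first cell '.' (not opp) -> no flip
Dir E: opp run (4,2) capped by B -> flip
Dir SW: first cell '.' (not opp) -> no flip
Dir S: first cell '.' (not opp) -> no flip
Dir SE: first cell '.' (not opp) -> no flip
All flips: (4,2)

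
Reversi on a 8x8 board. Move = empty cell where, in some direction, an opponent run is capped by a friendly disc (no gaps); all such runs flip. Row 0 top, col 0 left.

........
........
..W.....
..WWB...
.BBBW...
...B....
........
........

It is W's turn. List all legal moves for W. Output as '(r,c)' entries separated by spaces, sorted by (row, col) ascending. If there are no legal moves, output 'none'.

(2,3): no bracket -> illegal
(2,4): flips 1 -> legal
(2,5): no bracket -> illegal
(3,0): no bracket -> illegal
(3,1): no bracket -> illegal
(3,5): flips 1 -> legal
(4,0): flips 3 -> legal
(4,5): no bracket -> illegal
(5,0): flips 1 -> legal
(5,1): flips 1 -> legal
(5,2): flips 1 -> legal
(5,4): flips 1 -> legal
(6,2): flips 1 -> legal
(6,3): flips 2 -> legal
(6,4): no bracket -> illegal

Answer: (2,4) (3,5) (4,0) (5,0) (5,1) (5,2) (5,4) (6,2) (6,3)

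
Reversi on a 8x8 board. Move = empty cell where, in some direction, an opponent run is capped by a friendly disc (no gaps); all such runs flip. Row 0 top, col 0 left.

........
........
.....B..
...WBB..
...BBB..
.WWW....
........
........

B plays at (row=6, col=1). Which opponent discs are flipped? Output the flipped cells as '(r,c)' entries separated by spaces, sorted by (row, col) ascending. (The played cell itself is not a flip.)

Answer: (5,2)

Derivation:
Dir NW: first cell '.' (not opp) -> no flip
Dir N: opp run (5,1), next='.' -> no flip
Dir NE: opp run (5,2) capped by B -> flip
Dir W: first cell '.' (not opp) -> no flip
Dir E: first cell '.' (not opp) -> no flip
Dir SW: first cell '.' (not opp) -> no flip
Dir S: first cell '.' (not opp) -> no flip
Dir SE: first cell '.' (not opp) -> no flip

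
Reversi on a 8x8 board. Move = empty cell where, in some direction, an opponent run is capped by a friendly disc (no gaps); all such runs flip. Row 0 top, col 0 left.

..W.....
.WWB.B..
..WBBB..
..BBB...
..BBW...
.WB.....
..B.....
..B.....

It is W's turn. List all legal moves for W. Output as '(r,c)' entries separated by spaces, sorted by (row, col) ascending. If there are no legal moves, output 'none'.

(0,3): no bracket -> illegal
(0,4): flips 1 -> legal
(0,5): no bracket -> illegal
(0,6): flips 4 -> legal
(1,4): flips 3 -> legal
(1,6): no bracket -> illegal
(2,1): no bracket -> illegal
(2,6): flips 3 -> legal
(3,1): no bracket -> illegal
(3,5): flips 2 -> legal
(3,6): no bracket -> illegal
(4,1): flips 2 -> legal
(4,5): flips 2 -> legal
(5,3): flips 1 -> legal
(5,4): no bracket -> illegal
(6,1): no bracket -> illegal
(6,3): no bracket -> illegal
(7,1): no bracket -> illegal
(7,3): flips 1 -> legal

Answer: (0,4) (0,6) (1,4) (2,6) (3,5) (4,1) (4,5) (5,3) (7,3)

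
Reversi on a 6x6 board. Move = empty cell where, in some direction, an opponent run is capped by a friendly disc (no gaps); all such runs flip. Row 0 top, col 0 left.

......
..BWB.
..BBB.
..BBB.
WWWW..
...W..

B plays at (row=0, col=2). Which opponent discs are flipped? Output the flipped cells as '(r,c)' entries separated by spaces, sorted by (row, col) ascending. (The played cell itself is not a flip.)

Dir NW: edge -> no flip
Dir N: edge -> no flip
Dir NE: edge -> no flip
Dir W: first cell '.' (not opp) -> no flip
Dir E: first cell '.' (not opp) -> no flip
Dir SW: first cell '.' (not opp) -> no flip
Dir S: first cell 'B' (not opp) -> no flip
Dir SE: opp run (1,3) capped by B -> flip

Answer: (1,3)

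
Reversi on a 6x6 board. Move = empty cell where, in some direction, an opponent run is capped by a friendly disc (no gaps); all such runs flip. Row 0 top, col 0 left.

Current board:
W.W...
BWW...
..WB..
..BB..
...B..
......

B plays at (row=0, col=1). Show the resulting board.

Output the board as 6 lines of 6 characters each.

Place B at (0,1); scan 8 dirs for brackets.
Dir NW: edge -> no flip
Dir N: edge -> no flip
Dir NE: edge -> no flip
Dir W: opp run (0,0), next=edge -> no flip
Dir E: opp run (0,2), next='.' -> no flip
Dir SW: first cell 'B' (not opp) -> no flip
Dir S: opp run (1,1), next='.' -> no flip
Dir SE: opp run (1,2) capped by B -> flip
All flips: (1,2)

Answer: WBW...
BWB...
..WB..
..BB..
...B..
......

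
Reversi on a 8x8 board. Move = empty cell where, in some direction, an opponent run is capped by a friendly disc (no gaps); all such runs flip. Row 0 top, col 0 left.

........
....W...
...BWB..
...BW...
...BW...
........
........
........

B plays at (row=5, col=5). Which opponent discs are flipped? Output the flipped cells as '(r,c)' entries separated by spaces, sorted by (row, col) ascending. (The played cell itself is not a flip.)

Dir NW: opp run (4,4) capped by B -> flip
Dir N: first cell '.' (not opp) -> no flip
Dir NE: first cell '.' (not opp) -> no flip
Dir W: first cell '.' (not opp) -> no flip
Dir E: first cell '.' (not opp) -> no flip
Dir SW: first cell '.' (not opp) -> no flip
Dir S: first cell '.' (not opp) -> no flip
Dir SE: first cell '.' (not opp) -> no flip

Answer: (4,4)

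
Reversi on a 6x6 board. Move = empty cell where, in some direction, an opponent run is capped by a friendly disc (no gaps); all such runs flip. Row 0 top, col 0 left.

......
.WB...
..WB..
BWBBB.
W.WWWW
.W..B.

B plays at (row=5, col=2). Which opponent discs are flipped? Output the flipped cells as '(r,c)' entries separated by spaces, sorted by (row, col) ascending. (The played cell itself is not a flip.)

Dir NW: first cell '.' (not opp) -> no flip
Dir N: opp run (4,2) capped by B -> flip
Dir NE: opp run (4,3) capped by B -> flip
Dir W: opp run (5,1), next='.' -> no flip
Dir E: first cell '.' (not opp) -> no flip
Dir SW: edge -> no flip
Dir S: edge -> no flip
Dir SE: edge -> no flip

Answer: (4,2) (4,3)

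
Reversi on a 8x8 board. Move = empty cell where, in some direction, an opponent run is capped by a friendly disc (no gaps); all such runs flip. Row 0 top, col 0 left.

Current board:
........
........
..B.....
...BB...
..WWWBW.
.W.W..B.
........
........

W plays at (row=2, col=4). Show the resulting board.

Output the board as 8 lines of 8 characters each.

Place W at (2,4); scan 8 dirs for brackets.
Dir NW: first cell '.' (not opp) -> no flip
Dir N: first cell '.' (not opp) -> no flip
Dir NE: first cell '.' (not opp) -> no flip
Dir W: first cell '.' (not opp) -> no flip
Dir E: first cell '.' (not opp) -> no flip
Dir SW: opp run (3,3) capped by W -> flip
Dir S: opp run (3,4) capped by W -> flip
Dir SE: first cell '.' (not opp) -> no flip
All flips: (3,3) (3,4)

Answer: ........
........
..B.W...
...WW...
..WWWBW.
.W.W..B.
........
........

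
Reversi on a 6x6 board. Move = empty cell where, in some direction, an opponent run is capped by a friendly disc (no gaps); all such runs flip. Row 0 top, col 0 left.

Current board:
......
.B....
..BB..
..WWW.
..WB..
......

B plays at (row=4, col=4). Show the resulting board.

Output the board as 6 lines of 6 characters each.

Place B at (4,4); scan 8 dirs for brackets.
Dir NW: opp run (3,3) capped by B -> flip
Dir N: opp run (3,4), next='.' -> no flip
Dir NE: first cell '.' (not opp) -> no flip
Dir W: first cell 'B' (not opp) -> no flip
Dir E: first cell '.' (not opp) -> no flip
Dir SW: first cell '.' (not opp) -> no flip
Dir S: first cell '.' (not opp) -> no flip
Dir SE: first cell '.' (not opp) -> no flip
All flips: (3,3)

Answer: ......
.B....
..BB..
..WBW.
..WBB.
......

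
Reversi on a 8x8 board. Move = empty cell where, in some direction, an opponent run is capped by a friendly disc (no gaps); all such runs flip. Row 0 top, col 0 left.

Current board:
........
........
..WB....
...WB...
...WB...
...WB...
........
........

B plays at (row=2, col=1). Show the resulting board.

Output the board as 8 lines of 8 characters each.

Place B at (2,1); scan 8 dirs for brackets.
Dir NW: first cell '.' (not opp) -> no flip
Dir N: first cell '.' (not opp) -> no flip
Dir NE: first cell '.' (not opp) -> no flip
Dir W: first cell '.' (not opp) -> no flip
Dir E: opp run (2,2) capped by B -> flip
Dir SW: first cell '.' (not opp) -> no flip
Dir S: first cell '.' (not opp) -> no flip
Dir SE: first cell '.' (not opp) -> no flip
All flips: (2,2)

Answer: ........
........
.BBB....
...WB...
...WB...
...WB...
........
........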